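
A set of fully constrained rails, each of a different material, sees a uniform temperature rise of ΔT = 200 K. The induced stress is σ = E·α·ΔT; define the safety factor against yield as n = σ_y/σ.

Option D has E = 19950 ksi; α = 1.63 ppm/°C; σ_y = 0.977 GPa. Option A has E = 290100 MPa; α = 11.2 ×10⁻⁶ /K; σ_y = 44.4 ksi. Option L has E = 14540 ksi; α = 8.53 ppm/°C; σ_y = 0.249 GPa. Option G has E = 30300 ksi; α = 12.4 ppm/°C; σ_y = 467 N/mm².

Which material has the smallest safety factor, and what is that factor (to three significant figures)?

In consistent units (E in GPa, α in ×10⁻⁶/K, σ_y in MPa):
  option D: E = 137.6, α = 1.63, σ_y = 977.0 → σ = 44.8 MPa, n = 21.8
  option A: E = 290.1, α = 11.2, σ_y = 306.1 → σ = 650 MPa, n = 0.471
  option L: E = 100.2, α = 8.53, σ_y = 249.0 → σ = 171 MPa, n = 1.46
  option G: E = 208.9, α = 12.4, σ_y = 467.0 → σ = 518 MPa, n = 0.901
Smallest n: option A with n = 0.471.

option A, n = 0.471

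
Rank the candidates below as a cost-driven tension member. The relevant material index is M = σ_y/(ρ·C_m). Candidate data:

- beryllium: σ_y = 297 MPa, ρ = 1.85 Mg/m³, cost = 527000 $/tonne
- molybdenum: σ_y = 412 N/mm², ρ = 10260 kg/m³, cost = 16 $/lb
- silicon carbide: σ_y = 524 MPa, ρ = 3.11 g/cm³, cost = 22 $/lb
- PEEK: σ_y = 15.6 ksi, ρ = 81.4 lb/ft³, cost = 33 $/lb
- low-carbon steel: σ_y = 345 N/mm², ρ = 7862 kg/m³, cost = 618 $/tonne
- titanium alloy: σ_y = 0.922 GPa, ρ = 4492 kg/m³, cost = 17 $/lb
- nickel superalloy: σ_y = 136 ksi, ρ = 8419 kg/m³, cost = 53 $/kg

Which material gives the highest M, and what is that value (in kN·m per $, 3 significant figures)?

Putting every candidate on a common basis:
  beryllium: σ_y = 297.0 MPa, ρ = 1850 kg/m³, cost = 527.0 $/kg
  molybdenum: σ_y = 412.0 MPa, ρ = 10260 kg/m³, cost = 35.27 $/kg
  silicon carbide: σ_y = 524.0 MPa, ρ = 3110 kg/m³, cost = 48.50 $/kg
  PEEK: σ_y = 107.6 MPa, ρ = 1304 kg/m³, cost = 72.75 $/kg
  low-carbon steel: σ_y = 345.0 MPa, ρ = 7862 kg/m³, cost = 0.6180 $/kg
  titanium alloy: σ_y = 922.0 MPa, ρ = 4492 kg/m³, cost = 37.48 $/kg
  nickel superalloy: σ_y = 937.7 MPa, ρ = 8419 kg/m³, cost = 53.00 $/kg
  low-carbon steel: M = 71.0 kN·m per $
  titanium alloy: M = 5.48 kN·m per $
  silicon carbide: M = 3.47 kN·m per $
  nickel superalloy: M = 2.10 kN·m per $
  molybdenum: M = 1.14 kN·m per $
  PEEK: M = 1.13 kN·m per $
  beryllium: M = 0.305 kN·m per $
Low-carbon steel ranks first.

low-carbon steel, M = 71.0 kN·m per $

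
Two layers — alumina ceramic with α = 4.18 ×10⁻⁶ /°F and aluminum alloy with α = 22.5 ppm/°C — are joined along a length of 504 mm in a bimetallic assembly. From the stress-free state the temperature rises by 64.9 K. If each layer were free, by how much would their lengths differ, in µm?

alumina ceramic: α = 4.18×10⁻⁶/°F × 9/5 = 7.52×10⁻⁶/K.
Δα = |7.52 − 22.5|×10⁻⁶/K = 15.0×10⁻⁶/K.
ΔL_mismatch = Δα·L·ΔT = 15.0×10⁻⁶ × 504.0 mm × 64.9 K = 490 µm.

490 µm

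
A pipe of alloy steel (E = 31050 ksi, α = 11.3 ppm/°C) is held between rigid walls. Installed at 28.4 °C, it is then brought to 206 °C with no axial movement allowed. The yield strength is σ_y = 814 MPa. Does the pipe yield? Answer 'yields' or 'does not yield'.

E = 31050 ksi = 214.1 GPa.
ΔT = 177.6 K. Constrained thermal stress σ = E·α·ΔT = 214.1×10³ MPa × 11.3×10⁻⁶ × 177.6 = 430 MPa (compressive).
Compare to σ_y = 814 MPa: σ < σ_y, so it does not yield.

does not yield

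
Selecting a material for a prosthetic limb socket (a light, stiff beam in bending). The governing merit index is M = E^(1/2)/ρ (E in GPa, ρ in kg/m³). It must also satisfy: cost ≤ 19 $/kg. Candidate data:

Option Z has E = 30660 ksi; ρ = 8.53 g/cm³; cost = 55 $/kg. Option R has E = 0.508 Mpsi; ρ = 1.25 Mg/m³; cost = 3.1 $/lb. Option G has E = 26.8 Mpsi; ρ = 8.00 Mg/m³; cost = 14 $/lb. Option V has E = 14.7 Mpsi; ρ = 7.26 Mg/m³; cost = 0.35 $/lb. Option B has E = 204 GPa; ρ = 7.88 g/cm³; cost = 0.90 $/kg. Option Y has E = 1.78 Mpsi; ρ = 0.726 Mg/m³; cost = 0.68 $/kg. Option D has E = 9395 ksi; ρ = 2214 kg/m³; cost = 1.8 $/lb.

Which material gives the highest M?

Screen on constraints: cost ≤ 19 $/kg. Survivors: option R, option V, option B, option Y, option D.
After converting to SI:
  option R: E = 3.503 GPa, ρ = 1250 kg/m³
  option V: E = 101.4 GPa, ρ = 7260 kg/m³
  option B: E = 204.0 GPa, ρ = 7880 kg/m³
  option Y: E = 12.27 GPa, ρ = 726.0 kg/m³
  option D: E = 64.78 GPa, ρ = 2214 kg/m³
  option Y: M = 4.83×10⁻³
  option D: M = 3.64×10⁻³
  option B: M = 1.81×10⁻³
  option R: M = 1.50×10⁻³
  option V: M = 1.39×10⁻³
The maximum is for option Y.

option Y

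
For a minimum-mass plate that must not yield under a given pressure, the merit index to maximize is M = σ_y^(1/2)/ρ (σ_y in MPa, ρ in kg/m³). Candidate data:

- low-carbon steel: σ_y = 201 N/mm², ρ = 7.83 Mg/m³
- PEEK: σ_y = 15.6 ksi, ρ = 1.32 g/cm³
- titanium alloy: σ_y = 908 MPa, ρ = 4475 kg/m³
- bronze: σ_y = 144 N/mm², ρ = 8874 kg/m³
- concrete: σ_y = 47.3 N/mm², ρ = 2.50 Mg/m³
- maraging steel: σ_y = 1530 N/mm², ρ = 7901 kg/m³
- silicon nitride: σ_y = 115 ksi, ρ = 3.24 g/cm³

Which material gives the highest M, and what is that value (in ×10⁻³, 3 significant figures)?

silicon nitride, M = 8.69×10⁻³

Normalizing units and computing the index:
  low-carbon steel: σ_y = 201.0 MPa, ρ = 7830 kg/m³
  PEEK: σ_y = 107.6 MPa, ρ = 1320 kg/m³
  titanium alloy: σ_y = 908.0 MPa, ρ = 4475 kg/m³
  bronze: σ_y = 144.0 MPa, ρ = 8874 kg/m³
  concrete: σ_y = 47.30 MPa, ρ = 2500 kg/m³
  maraging steel: σ_y = 1530 MPa, ρ = 7901 kg/m³
  silicon nitride: σ_y = 792.9 MPa, ρ = 3240 kg/m³
  silicon nitride: M = 8.69×10⁻³
  PEEK: M = 7.86×10⁻³
  titanium alloy: M = 6.73×10⁻³
  maraging steel: M = 4.95×10⁻³
  concrete: M = 2.75×10⁻³
  low-carbon steel: M = 1.81×10⁻³
  bronze: M = 1.35×10⁻³
Silicon nitride ranks first.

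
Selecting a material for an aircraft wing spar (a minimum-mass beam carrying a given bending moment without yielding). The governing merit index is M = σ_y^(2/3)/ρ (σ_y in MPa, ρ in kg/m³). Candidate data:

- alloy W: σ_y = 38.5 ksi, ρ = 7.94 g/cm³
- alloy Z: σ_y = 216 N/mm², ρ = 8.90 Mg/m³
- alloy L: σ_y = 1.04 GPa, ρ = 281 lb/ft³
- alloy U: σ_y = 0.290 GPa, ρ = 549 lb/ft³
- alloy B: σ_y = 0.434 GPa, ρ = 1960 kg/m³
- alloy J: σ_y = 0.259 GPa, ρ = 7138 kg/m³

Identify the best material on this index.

alloy B

In SI units:
  alloy W: σ_y = 265.4 MPa, ρ = 7940 kg/m³
  alloy Z: σ_y = 216.0 MPa, ρ = 8900 kg/m³
  alloy L: σ_y = 1040 MPa, ρ = 4501 kg/m³
  alloy U: σ_y = 290.0 MPa, ρ = 8794 kg/m³
  alloy B: σ_y = 434.0 MPa, ρ = 1960 kg/m³
  alloy J: σ_y = 259.0 MPa, ρ = 7138 kg/m³
  alloy B: M = 29.2×10⁻³
  alloy L: M = 22.8×10⁻³
  alloy J: M = 5.69×10⁻³
  alloy W: M = 5.20×10⁻³
  alloy U: M = 4.98×10⁻³
  alloy Z: M = 4.04×10⁻³
Alloy B ranks first.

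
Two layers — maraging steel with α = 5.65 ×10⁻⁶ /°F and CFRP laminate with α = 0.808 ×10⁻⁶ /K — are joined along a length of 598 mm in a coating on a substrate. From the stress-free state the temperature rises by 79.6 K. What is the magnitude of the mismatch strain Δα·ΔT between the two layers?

maraging steel: α = 5.65×10⁻⁶/°F × 9/5 = 10.2×10⁻⁶/K.
Δα = |10.2 − 0.808|×10⁻⁶/K = 9.36×10⁻⁶/K.
Mismatch strain = Δα·ΔT = 9.36×10⁻⁶ × 79.6 = 7.45×10⁻⁴.

7.45×10⁻⁴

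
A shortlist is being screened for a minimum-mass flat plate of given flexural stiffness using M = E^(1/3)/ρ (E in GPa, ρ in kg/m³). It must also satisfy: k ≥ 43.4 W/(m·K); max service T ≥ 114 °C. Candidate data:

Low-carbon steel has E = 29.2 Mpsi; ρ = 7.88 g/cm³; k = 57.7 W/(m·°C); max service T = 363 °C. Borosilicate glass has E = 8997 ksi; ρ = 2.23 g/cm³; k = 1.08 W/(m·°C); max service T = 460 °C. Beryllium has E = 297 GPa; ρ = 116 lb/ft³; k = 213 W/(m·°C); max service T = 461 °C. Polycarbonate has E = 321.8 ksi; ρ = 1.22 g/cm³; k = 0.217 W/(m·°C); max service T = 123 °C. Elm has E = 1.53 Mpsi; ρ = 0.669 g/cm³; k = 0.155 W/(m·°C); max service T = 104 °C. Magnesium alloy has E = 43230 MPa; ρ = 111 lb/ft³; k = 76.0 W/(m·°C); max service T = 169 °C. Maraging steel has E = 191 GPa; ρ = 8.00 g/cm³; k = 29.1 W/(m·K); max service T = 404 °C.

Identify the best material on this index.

beryllium

Screen on constraints: k ≥ 43.4 W/(m·K); max service T ≥ 114 °C. Survivors: low-carbon steel, beryllium, magnesium alloy.
After converting to SI:
  low-carbon steel: E = 201.3 GPa, ρ = 7880 kg/m³
  beryllium: E = 297.0 GPa, ρ = 1858 kg/m³
  magnesium alloy: E = 43.23 GPa, ρ = 1778 kg/m³
  beryllium: M = 3.59×10⁻³
  magnesium alloy: M = 1.97×10⁻³
  low-carbon steel: M = 0.744×10⁻³
Beryllium ranks first.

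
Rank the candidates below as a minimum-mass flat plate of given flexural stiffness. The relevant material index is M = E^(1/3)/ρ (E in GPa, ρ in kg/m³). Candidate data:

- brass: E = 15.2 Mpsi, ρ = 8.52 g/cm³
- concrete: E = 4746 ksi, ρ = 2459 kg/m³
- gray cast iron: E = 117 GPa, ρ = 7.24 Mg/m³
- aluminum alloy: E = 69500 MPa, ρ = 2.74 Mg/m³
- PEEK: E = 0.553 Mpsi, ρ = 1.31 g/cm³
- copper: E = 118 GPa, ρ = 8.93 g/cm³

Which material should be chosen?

In SI units:
  brass: E = 104.8 GPa, ρ = 8520 kg/m³
  concrete: E = 32.72 GPa, ρ = 2459 kg/m³
  gray cast iron: E = 117.0 GPa, ρ = 7240 kg/m³
  aluminum alloy: E = 69.50 GPa, ρ = 2740 kg/m³
  PEEK: E = 3.813 GPa, ρ = 1310 kg/m³
  copper: E = 118.0 GPa, ρ = 8930 kg/m³
  aluminum alloy: M = 1.50×10⁻³
  concrete: M = 1.30×10⁻³
  PEEK: M = 1.19×10⁻³
  gray cast iron: M = 0.676×10⁻³
  brass: M = 0.553×10⁻³
  copper: M = 0.549×10⁻³
Aluminum alloy has the largest M.

aluminum alloy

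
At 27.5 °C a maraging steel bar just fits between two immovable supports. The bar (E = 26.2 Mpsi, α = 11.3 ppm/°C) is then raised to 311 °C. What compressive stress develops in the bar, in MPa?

E = 26.2 Mpsi = 180.6 GPa.
ΔT = 283.5 K. Constrained thermal stress σ = E·α·ΔT = 180.6×10³ MPa × 11.3×10⁻⁶ × 283.5 = 579 MPa (compressive).

579 MPa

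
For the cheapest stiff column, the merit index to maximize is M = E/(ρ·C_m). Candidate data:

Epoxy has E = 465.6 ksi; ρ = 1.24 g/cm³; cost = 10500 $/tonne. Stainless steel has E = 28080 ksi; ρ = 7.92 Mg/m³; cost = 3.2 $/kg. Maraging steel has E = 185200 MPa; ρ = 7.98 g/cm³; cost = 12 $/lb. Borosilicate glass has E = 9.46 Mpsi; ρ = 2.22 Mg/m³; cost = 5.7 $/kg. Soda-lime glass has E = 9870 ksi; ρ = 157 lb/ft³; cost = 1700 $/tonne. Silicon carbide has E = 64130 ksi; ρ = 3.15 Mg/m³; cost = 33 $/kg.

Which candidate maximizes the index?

Putting every candidate on a common basis:
  epoxy: E = 3.210 GPa, ρ = 1240 kg/m³, cost = 10.50 $/kg
  stainless steel: E = 193.6 GPa, ρ = 7920 kg/m³, cost = 3.200 $/kg
  maraging steel: E = 185.2 GPa, ρ = 7980 kg/m³, cost = 26.46 $/kg
  borosilicate glass: E = 65.22 GPa, ρ = 2220 kg/m³, cost = 5.700 $/kg
  soda-lime glass: E = 68.05 GPa, ρ = 2515 kg/m³, cost = 1.700 $/kg
  silicon carbide: E = 442.2 GPa, ρ = 3150 kg/m³, cost = 33.00 $/kg
  soda-lime glass: M = 15.9 MN·m per $
  stainless steel: M = 7.64 MN·m per $
  borosilicate glass: M = 5.15 MN·m per $
  silicon carbide: M = 4.25 MN·m per $
  maraging steel: M = 0.877 MN·m per $
  epoxy: M = 0.247 MN·m per $
Highest index: soda-lime glass.

soda-lime glass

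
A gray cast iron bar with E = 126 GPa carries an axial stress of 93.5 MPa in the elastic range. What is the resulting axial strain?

7.42×10⁻⁴

ε = σ/E = 93.5 / 126000 = 7.42×10⁻⁴.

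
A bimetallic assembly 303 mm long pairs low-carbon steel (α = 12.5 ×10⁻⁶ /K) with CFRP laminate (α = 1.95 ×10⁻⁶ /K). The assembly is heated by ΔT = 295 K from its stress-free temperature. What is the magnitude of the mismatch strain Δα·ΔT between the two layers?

Δα = |12.5 − 1.95|×10⁻⁶/K = 10.6×10⁻⁶/K.
Mismatch strain = Δα·ΔT = 10.6×10⁻⁶ × 295.0 = 3.11×10⁻³.

3.11×10⁻³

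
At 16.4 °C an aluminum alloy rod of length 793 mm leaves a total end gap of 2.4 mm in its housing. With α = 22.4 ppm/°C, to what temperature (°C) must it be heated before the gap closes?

152 °C

α·L₀·ΔT = 2.4 mm ⇒ ΔT = 2.4 / (22.4×10⁻⁶ × 793.0) = 135.1 K.
T = 16.4 + 135.1 = 151.5 °C.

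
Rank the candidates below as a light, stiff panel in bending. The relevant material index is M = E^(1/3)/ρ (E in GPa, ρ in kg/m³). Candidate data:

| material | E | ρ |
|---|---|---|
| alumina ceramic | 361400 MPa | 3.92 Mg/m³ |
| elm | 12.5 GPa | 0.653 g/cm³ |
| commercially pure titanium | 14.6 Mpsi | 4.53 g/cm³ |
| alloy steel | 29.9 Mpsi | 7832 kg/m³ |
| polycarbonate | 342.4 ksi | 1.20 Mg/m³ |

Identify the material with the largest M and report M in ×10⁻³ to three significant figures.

elm, M = 3.55×10⁻³

After converting to SI:
  alumina ceramic: E = 361.4 GPa, ρ = 3920 kg/m³
  elm: E = 12.50 GPa, ρ = 653.0 kg/m³
  commercially pure titanium: E = 100.7 GPa, ρ = 4530 kg/m³
  alloy steel: E = 206.2 GPa, ρ = 7832 kg/m³
  polycarbonate: E = 2.361 GPa, ρ = 1200 kg/m³
  elm: M = 3.55×10⁻³
  alumina ceramic: M = 1.82×10⁻³
  polycarbonate: M = 1.11×10⁻³
  commercially pure titanium: M = 1.03×10⁻³
  alloy steel: M = 0.754×10⁻³
The maximum is for elm.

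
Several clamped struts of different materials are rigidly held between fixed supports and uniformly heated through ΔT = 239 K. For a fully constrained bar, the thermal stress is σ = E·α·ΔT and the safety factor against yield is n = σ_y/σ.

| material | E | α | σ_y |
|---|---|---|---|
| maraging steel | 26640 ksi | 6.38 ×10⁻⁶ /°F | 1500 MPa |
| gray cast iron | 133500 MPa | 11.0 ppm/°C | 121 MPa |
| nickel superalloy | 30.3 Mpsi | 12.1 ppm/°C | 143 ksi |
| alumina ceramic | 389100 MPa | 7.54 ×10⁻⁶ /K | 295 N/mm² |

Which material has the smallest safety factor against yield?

With everything in SI (GPa, ×10⁻⁶/K, MPa):
  maraging steel: E = 183.7, α = 11.5, σ_y = 1500 → σ = 504 MPa, n = 2.98
  gray cast iron: E = 133.5, α = 11.0, σ_y = 121.0 → σ = 351 MPa, n = 0.345
  nickel superalloy: E = 208.9, α = 12.1, σ_y = 986.0 → σ = 604 MPa, n = 1.63
  alumina ceramic: E = 389.1, α = 7.54, σ_y = 295.0 → σ = 701 MPa, n = 0.421
Gray cast iron has the lowest safety factor, n = 0.345.

gray cast iron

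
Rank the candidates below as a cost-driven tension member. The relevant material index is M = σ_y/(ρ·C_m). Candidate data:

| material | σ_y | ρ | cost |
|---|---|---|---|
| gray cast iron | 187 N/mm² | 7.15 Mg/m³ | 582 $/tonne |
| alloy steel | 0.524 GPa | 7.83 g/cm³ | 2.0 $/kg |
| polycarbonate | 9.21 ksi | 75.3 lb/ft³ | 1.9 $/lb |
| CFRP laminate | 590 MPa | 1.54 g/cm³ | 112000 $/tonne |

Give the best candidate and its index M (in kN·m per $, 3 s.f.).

gray cast iron, M = 44.9 kN·m per $

Convert each candidate to consistent units, then evaluate M:
  gray cast iron: σ_y = 187.0 MPa, ρ = 7150 kg/m³, cost = 0.5820 $/kg
  alloy steel: σ_y = 524.0 MPa, ρ = 7830 kg/m³, cost = 2.000 $/kg
  polycarbonate: σ_y = 63.50 MPa, ρ = 1206 kg/m³, cost = 4.189 $/kg
  CFRP laminate: σ_y = 590.0 MPa, ρ = 1540 kg/m³, cost = 112.0 $/kg
  gray cast iron: M = 44.9 kN·m per $
  alloy steel: M = 33.5 kN·m per $
  polycarbonate: M = 12.6 kN·m per $
  CFRP laminate: M = 3.42 kN·m per $
The maximum is for gray cast iron.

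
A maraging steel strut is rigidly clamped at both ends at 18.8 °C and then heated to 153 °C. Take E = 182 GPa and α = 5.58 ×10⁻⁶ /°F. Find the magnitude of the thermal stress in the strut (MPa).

α = 5.58×10⁻⁶/°F × 9/5 = 10.0×10⁻⁶/K.
ΔT = 134.2 K. Constrained thermal stress σ = E·α·ΔT = 182.0×10³ MPa × 10.0×10⁻⁶ × 134.2 = 245 MPa (compressive).

245 MPa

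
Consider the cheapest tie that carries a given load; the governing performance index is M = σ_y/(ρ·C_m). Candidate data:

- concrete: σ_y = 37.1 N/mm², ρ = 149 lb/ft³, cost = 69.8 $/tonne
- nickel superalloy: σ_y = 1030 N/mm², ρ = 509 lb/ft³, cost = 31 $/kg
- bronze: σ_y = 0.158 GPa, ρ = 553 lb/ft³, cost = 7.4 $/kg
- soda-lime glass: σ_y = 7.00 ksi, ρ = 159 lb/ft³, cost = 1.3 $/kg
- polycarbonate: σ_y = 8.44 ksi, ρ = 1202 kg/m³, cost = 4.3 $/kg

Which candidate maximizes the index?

Normalizing units and computing the index:
  concrete: σ_y = 37.10 MPa, ρ = 2387 kg/m³, cost = 0.06980 $/kg
  nickel superalloy: σ_y = 1030 MPa, ρ = 8153 kg/m³, cost = 31.00 $/kg
  bronze: σ_y = 158.0 MPa, ρ = 8858 kg/m³, cost = 7.400 $/kg
  soda-lime glass: σ_y = 48.26 MPa, ρ = 2547 kg/m³, cost = 1.300 $/kg
  polycarbonate: σ_y = 58.19 MPa, ρ = 1202 kg/m³, cost = 4.300 $/kg
  concrete: M = 223 kN·m per $
  soda-lime glass: M = 14.6 kN·m per $
  polycarbonate: M = 11.3 kN·m per $
  nickel superalloy: M = 4.08 kN·m per $
  bronze: M = 2.41 kN·m per $
Highest index: concrete.

concrete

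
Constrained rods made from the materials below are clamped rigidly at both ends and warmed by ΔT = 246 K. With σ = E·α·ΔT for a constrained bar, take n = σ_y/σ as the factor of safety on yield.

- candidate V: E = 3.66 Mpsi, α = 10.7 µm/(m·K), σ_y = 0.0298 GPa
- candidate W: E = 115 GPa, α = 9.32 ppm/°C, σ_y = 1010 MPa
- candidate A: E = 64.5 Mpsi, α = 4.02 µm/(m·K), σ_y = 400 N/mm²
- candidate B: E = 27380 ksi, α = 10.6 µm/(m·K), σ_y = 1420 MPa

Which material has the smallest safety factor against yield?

In consistent units (E in GPa, α in ×10⁻⁶/K, σ_y in MPa):
  candidate V: E = 25.23, α = 10.7, σ_y = 29.80 → σ = 66.4 MPa, n = 0.449
  candidate W: E = 115.0, α = 9.32, σ_y = 1010 → σ = 264 MPa, n = 3.83
  candidate A: E = 444.7, α = 4.02, σ_y = 400.0 → σ = 440 MPa, n = 0.910
  candidate B: E = 188.8, α = 10.6, σ_y = 1420 → σ = 492 MPa, n = 2.88
The minimum is candidate V at n = 0.449.

candidate V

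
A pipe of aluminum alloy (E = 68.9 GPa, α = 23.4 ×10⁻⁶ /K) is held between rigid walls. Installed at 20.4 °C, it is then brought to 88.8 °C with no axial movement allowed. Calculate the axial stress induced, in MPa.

ΔT = 68.40 K. Constrained thermal stress σ = E·α·ΔT = 68.90×10³ MPa × 23.4×10⁻⁶ × 68.40 = 110 MPa (compressive).

110 MPa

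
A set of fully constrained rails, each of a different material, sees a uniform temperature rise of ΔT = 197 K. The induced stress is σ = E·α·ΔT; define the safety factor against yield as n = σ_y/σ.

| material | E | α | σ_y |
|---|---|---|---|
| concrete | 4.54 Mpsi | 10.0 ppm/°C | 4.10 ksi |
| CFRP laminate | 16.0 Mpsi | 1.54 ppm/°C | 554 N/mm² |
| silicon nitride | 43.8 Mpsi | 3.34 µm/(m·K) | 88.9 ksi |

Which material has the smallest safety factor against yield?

concrete

With everything in SI (GPa, ×10⁻⁶/K, MPa):
  concrete: E = 31.30, α = 10.0, σ_y = 28.27 → σ = 61.7 MPa, n = 0.458
  CFRP laminate: E = 110.3, α = 1.54, σ_y = 554.0 → σ = 33.5 MPa, n = 16.6
  silicon nitride: E = 302.0, α = 3.34, σ_y = 612.9 → σ = 199 MPa, n = 3.08
The minimum is concrete at n = 0.458.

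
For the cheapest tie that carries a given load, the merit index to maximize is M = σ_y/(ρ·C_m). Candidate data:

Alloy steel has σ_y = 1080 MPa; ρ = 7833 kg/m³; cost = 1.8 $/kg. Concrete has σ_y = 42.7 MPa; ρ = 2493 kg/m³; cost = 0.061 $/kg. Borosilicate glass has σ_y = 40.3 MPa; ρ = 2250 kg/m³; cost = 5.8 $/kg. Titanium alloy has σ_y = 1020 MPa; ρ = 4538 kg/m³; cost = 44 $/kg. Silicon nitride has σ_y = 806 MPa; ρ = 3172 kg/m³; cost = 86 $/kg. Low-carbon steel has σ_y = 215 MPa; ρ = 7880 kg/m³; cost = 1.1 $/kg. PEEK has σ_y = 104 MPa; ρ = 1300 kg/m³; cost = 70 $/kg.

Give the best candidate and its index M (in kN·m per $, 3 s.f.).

Evaluate M for each candidate:
  concrete: M = 281 kN·m per $
  alloy steel: M = 76.6 kN·m per $
  low-carbon steel: M = 24.8 kN·m per $
  titanium alloy: M = 5.11 kN·m per $
  borosilicate glass: M = 3.09 kN·m per $
  silicon nitride: M = 2.95 kN·m per $
  PEEK: M = 1.14 kN·m per $
Concrete ranks first.

concrete, M = 281 kN·m per $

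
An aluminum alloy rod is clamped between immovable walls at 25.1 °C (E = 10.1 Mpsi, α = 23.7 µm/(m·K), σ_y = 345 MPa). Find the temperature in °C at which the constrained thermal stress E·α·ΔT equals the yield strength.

E = 10.1 Mpsi = 69.64 GPa.
E·α·ΔT = 345.0 MPa ⇒ ΔT = 345.0 / (69.64×10³ × 23.7×10⁻⁶) = 209.0 K.
T = 25.1 + 209.0 = 234.1 °C.

234 °C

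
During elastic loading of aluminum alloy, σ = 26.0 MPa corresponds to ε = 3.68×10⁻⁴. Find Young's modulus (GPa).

E = σ/ε = 26.0 MPa / 3.68×10⁻⁴ = 70650 MPa = 70.7 GPa.

70.7 GPa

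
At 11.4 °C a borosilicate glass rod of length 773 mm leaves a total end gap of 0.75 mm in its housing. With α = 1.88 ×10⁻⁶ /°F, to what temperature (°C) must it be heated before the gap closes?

298 °C

α = 1.88×10⁻⁶/°F × 9/5 = 3.38×10⁻⁶/K.
α·L₀·ΔT = 0.75 mm ⇒ ΔT = 0.75 / (3.38×10⁻⁶ × 773.0) = 286.7 K.
T = 11.4 + 286.7 = 298.1 °C.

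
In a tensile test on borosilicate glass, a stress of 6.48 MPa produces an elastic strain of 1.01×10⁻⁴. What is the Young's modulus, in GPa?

64.2 GPa

E = σ/ε = 6.48 MPa / 1.01×10⁻⁴ = 64160 MPa = 64.2 GPa.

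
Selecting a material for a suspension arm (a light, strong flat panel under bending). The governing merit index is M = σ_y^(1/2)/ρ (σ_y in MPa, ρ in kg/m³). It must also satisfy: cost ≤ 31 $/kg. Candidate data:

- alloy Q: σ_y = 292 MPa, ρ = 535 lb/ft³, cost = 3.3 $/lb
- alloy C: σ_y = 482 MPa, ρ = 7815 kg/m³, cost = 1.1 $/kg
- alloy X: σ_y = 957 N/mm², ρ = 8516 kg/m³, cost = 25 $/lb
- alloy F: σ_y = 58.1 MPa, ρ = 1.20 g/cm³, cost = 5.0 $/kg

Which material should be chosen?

alloy F

Screen on constraints: cost ≤ 31 $/kg. Survivors: alloy Q, alloy C, alloy F.
Putting every candidate on a common basis:
  alloy Q: σ_y = 292.0 MPa, ρ = 8570 kg/m³
  alloy C: σ_y = 482.0 MPa, ρ = 7815 kg/m³
  alloy F: σ_y = 58.10 MPa, ρ = 1200 kg/m³
  alloy F: M = 6.35×10⁻³
  alloy C: M = 2.81×10⁻³
  alloy Q: M = 1.99×10⁻³
The maximum is for alloy F.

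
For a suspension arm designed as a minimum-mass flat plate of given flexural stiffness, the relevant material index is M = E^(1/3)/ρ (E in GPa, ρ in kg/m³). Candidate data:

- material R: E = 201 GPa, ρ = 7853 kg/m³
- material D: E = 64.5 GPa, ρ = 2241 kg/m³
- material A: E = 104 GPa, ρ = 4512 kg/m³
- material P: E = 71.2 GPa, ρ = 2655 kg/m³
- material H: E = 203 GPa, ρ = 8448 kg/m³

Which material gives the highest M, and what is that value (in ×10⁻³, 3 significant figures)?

Evaluate M for each candidate:
  material D: M = 1.79×10⁻³
  material P: M = 1.56×10⁻³
  material A: M = 1.04×10⁻³
  material R: M = 0.746×10⁻³
  material H: M = 0.696×10⁻³
Material D ranks first.

material D, M = 1.79×10⁻³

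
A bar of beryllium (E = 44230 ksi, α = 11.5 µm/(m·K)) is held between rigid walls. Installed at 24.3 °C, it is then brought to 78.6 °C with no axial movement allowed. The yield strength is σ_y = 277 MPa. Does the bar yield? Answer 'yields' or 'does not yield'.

E = 44230 ksi = 305.0 GPa.
ΔT = 54.30 K. Constrained thermal stress σ = E·α·ΔT = 305.0×10³ MPa × 11.5×10⁻⁶ × 54.30 = 190 MPa (compressive).
Compare to σ_y = 277 MPa: σ < σ_y, so it does not yield.

does not yield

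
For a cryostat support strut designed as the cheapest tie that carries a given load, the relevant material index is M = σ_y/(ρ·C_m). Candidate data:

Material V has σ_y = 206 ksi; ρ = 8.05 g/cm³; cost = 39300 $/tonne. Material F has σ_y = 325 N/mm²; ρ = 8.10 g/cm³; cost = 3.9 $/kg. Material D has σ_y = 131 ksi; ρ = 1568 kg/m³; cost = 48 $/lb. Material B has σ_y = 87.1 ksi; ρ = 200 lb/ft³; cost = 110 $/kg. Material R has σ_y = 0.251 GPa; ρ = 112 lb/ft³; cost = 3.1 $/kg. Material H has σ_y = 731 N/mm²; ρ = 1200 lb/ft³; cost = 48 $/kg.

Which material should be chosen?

Convert each candidate to consistent units, then evaluate M:
  material V: σ_y = 1420 MPa, ρ = 8050 kg/m³, cost = 39.30 $/kg
  material F: σ_y = 325.0 MPa, ρ = 8100 kg/m³, cost = 3.900 $/kg
  material D: σ_y = 903.2 MPa, ρ = 1568 kg/m³, cost = 105.8 $/kg
  material B: σ_y = 600.5 MPa, ρ = 3204 kg/m³, cost = 110.0 $/kg
  material R: σ_y = 251.0 MPa, ρ = 1794 kg/m³, cost = 3.100 $/kg
  material H: σ_y = 731.0 MPa, ρ = 19220 kg/m³, cost = 48.00 $/kg
  material R: M = 45.1 kN·m per $
  material F: M = 10.3 kN·m per $
  material D: M = 5.44 kN·m per $
  material V: M = 4.49 kN·m per $
  material B: M = 1.70 kN·m per $
  material H: M = 0.792 kN·m per $
Material R has the largest M.

material R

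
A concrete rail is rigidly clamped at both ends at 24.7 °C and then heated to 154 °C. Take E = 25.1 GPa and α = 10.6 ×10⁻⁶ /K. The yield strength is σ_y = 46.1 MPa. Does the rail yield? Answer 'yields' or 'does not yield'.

does not yield

ΔT = 129.3 K. Constrained thermal stress σ = E·α·ΔT = 25.10×10³ MPa × 10.6×10⁻⁶ × 129.3 = 34.4 MPa (compressive).
Compare to σ_y = 46.1 MPa: σ < σ_y, so it does not yield.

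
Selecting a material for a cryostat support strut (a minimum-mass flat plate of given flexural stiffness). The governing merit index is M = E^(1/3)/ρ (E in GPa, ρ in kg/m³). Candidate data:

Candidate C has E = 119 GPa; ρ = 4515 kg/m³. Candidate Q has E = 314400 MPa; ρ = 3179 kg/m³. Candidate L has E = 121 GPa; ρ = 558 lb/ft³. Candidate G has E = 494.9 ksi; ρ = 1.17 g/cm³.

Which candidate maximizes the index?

candidate Q

Putting every candidate on a common basis:
  candidate C: E = 119.0 GPa, ρ = 4515 kg/m³
  candidate Q: E = 314.4 GPa, ρ = 3179 kg/m³
  candidate L: E = 121.0 GPa, ρ = 8938 kg/m³
  candidate G: E = 3.412 GPa, ρ = 1170 kg/m³
  candidate Q: M = 2.14×10⁻³
  candidate G: M = 1.29×10⁻³
  candidate C: M = 1.09×10⁻³
  candidate L: M = 0.553×10⁻³
The maximum is for candidate Q.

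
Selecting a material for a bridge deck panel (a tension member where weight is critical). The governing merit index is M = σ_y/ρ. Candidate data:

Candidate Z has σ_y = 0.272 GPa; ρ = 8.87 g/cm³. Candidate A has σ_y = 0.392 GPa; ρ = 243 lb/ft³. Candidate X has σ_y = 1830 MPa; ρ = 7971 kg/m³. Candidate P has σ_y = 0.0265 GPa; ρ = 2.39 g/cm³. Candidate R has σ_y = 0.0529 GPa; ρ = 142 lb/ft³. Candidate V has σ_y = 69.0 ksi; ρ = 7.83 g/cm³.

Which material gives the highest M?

Convert each candidate to consistent units, then evaluate M:
  candidate Z: σ_y = 272.0 MPa, ρ = 8870 kg/m³
  candidate A: σ_y = 392.0 MPa, ρ = 3892 kg/m³
  candidate X: σ_y = 1830 MPa, ρ = 7971 kg/m³
  candidate P: σ_y = 26.50 MPa, ρ = 2390 kg/m³
  candidate R: σ_y = 52.90 MPa, ρ = 2275 kg/m³
  candidate V: σ_y = 475.7 MPa, ρ = 7830 kg/m³
  candidate X: M = 230 kN·m/kg
  candidate A: M = 101 kN·m/kg
  candidate V: M = 60.8 kN·m/kg
  candidate Z: M = 30.7 kN·m/kg
  candidate R: M = 23.3 kN·m/kg
  candidate P: M = 11.1 kN·m/kg
Candidate X ranks first.

candidate X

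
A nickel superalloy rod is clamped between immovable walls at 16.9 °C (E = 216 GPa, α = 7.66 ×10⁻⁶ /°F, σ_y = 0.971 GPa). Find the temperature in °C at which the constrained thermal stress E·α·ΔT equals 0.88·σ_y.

α = 7.66×10⁻⁶/°F × 9/5 = 13.8×10⁻⁶/K.
σ_y = 0.971 GPa = 971.0 MPa.
E·α·ΔT = 854.5 MPa ⇒ ΔT = 854.5 / (216.0×10³ × 13.8×10⁻⁶) = 286.9 K.
T = 16.9 + 286.9 = 303.8 °C.

304 °C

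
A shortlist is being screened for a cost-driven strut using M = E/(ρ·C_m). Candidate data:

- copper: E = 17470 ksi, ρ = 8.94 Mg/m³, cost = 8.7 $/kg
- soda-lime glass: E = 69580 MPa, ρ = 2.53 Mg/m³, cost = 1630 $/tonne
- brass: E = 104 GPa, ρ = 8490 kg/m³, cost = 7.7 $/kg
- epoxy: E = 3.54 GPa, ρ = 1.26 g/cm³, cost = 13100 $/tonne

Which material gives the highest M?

soda-lime glass

Putting every candidate on a common basis:
  copper: E = 120.5 GPa, ρ = 8940 kg/m³, cost = 8.700 $/kg
  soda-lime glass: E = 69.58 GPa, ρ = 2530 kg/m³, cost = 1.630 $/kg
  brass: E = 104.0 GPa, ρ = 8490 kg/m³, cost = 7.700 $/kg
  epoxy: E = 3.540 GPa, ρ = 1260 kg/m³, cost = 13.10 $/kg
  soda-lime glass: M = 16.9 MN·m per $
  brass: M = 1.59 MN·m per $
  copper: M = 1.55 MN·m per $
  epoxy: M = 0.214 MN·m per $
The maximum is for soda-lime glass.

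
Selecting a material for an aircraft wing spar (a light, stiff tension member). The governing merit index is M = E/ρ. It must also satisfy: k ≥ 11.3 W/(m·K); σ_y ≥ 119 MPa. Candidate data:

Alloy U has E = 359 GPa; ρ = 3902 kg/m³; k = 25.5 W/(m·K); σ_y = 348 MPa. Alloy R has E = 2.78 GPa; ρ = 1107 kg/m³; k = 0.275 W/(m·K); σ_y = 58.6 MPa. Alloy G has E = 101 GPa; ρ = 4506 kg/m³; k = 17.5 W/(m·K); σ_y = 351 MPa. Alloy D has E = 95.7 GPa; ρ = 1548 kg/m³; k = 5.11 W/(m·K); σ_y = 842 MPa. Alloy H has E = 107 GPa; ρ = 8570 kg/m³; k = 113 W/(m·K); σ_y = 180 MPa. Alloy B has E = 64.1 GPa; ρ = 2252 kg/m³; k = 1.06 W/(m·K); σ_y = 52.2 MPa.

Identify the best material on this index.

Screen on constraints: k ≥ 11.3 W/(m·K); σ_y ≥ 119 MPa. Survivors: alloy U, alloy G, alloy H.
Per-candidate index values:
  alloy U: M = 92.0 MN·m/kg
  alloy G: M = 22.4 MN·m/kg
  alloy H: M = 12.5 MN·m/kg
Alloy U ranks first.

alloy U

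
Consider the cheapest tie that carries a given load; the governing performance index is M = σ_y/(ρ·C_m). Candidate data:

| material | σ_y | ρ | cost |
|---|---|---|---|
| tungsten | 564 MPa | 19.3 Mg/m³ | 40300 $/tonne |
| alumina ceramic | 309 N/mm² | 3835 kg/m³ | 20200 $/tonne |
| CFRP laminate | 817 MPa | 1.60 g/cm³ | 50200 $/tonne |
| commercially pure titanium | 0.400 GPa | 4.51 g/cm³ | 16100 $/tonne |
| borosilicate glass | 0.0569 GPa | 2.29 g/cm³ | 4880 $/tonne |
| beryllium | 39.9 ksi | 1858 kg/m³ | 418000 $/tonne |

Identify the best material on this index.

CFRP laminate

Normalizing units and computing the index:
  tungsten: σ_y = 564.0 MPa, ρ = 19300 kg/m³, cost = 40.30 $/kg
  alumina ceramic: σ_y = 309.0 MPa, ρ = 3835 kg/m³, cost = 20.20 $/kg
  CFRP laminate: σ_y = 817.0 MPa, ρ = 1600 kg/m³, cost = 50.20 $/kg
  commercially pure titanium: σ_y = 400.0 MPa, ρ = 4510 kg/m³, cost = 16.10 $/kg
  borosilicate glass: σ_y = 56.90 MPa, ρ = 2290 kg/m³, cost = 4.880 $/kg
  beryllium: σ_y = 275.1 MPa, ρ = 1858 kg/m³, cost = 418.0 $/kg
  CFRP laminate: M = 10.2 kN·m per $
  commercially pure titanium: M = 5.51 kN·m per $
  borosilicate glass: M = 5.09 kN·m per $
  alumina ceramic: M = 3.99 kN·m per $
  tungsten: M = 0.725 kN·m per $
  beryllium: M = 0.354 kN·m per $
CFRP laminate ranks first.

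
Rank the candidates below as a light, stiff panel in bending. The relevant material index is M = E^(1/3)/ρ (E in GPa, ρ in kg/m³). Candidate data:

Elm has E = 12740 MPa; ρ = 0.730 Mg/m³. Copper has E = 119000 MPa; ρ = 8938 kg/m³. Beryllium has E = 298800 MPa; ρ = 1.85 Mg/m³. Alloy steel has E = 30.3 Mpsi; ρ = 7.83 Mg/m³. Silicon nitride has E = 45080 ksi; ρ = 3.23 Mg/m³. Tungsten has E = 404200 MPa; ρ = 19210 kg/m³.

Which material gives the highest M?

beryllium

Putting every candidate on a common basis:
  elm: E = 12.74 GPa, ρ = 730.0 kg/m³
  copper: E = 119.0 GPa, ρ = 8938 kg/m³
  beryllium: E = 298.8 GPa, ρ = 1850 kg/m³
  alloy steel: E = 208.9 GPa, ρ = 7830 kg/m³
  silicon nitride: E = 310.8 GPa, ρ = 3230 kg/m³
  tungsten: E = 404.2 GPa, ρ = 19210 kg/m³
  beryllium: M = 3.61×10⁻³
  elm: M = 3.20×10⁻³
  silicon nitride: M = 2.10×10⁻³
  alloy steel: M = 0.758×10⁻³
  copper: M = 0.550×10⁻³
  tungsten: M = 0.385×10⁻³
Beryllium has the largest M.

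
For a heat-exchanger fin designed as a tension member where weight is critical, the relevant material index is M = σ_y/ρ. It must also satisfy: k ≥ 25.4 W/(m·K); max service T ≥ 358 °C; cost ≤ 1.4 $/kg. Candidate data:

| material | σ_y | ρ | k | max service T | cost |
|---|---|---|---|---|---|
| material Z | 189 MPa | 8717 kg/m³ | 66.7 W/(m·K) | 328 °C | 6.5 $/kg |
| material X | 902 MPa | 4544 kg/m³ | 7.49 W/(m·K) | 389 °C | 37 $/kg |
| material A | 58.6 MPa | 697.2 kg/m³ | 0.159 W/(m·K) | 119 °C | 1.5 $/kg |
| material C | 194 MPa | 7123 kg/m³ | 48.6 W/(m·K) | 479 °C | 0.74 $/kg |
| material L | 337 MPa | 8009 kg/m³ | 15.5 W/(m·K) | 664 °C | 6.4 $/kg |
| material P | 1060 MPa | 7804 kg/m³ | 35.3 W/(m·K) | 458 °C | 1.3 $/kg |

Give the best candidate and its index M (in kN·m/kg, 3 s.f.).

Screen on constraints: k ≥ 25.4 W/(m·K); max service T ≥ 358 °C; cost ≤ 1.4 $/kg. Survivors: material C, material P.
Per-candidate index values:
  material P: M = 136 kN·m/kg
  material C: M = 27.2 kN·m/kg
Material P has the largest M.

material P, M = 136 kN·m/kg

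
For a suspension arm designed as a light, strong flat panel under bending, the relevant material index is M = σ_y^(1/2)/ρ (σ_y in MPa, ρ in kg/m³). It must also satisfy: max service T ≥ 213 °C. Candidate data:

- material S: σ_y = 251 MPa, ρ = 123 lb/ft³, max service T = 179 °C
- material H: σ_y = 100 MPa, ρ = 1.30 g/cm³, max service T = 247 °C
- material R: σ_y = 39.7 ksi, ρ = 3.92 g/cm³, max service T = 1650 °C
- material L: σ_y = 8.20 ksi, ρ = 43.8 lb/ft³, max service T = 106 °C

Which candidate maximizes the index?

material H

Screen on constraints: max service T ≥ 213 °C. Survivors: material H, material R.
In SI units:
  material H: σ_y = 100.0 MPa, ρ = 1300 kg/m³
  material R: σ_y = 273.7 MPa, ρ = 3920 kg/m³
  material H: M = 7.69×10⁻³
  material R: M = 4.22×10⁻³
Highest index: material H.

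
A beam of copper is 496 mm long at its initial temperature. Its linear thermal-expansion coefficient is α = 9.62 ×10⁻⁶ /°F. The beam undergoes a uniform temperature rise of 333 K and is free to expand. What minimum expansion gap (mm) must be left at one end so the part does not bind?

Convert α: 9.62×10⁻⁶/°F × (9/5) = 17.3×10⁻⁶/K.
ΔL = α·L₀·ΔT = 17.3×10⁻⁶ × 496 mm × 333.0 K = 2.86 mm.

2.86 mm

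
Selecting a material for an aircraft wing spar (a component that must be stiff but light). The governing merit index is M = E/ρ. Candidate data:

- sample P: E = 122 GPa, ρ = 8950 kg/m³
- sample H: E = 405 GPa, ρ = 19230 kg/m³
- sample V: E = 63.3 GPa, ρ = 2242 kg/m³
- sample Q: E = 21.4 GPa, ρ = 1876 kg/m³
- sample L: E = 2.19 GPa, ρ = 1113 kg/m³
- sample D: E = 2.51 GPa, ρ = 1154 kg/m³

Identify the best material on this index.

sample V

Computing M directly (units already consistent):
  sample V: M = 28.2 MN·m/kg
  sample H: M = 21.1 MN·m/kg
  sample P: M = 13.6 MN·m/kg
  sample Q: M = 11.4 MN·m/kg
  sample D: M = 2.18 MN·m/kg
  sample L: M = 1.97 MN·m/kg
The maximum is for sample V.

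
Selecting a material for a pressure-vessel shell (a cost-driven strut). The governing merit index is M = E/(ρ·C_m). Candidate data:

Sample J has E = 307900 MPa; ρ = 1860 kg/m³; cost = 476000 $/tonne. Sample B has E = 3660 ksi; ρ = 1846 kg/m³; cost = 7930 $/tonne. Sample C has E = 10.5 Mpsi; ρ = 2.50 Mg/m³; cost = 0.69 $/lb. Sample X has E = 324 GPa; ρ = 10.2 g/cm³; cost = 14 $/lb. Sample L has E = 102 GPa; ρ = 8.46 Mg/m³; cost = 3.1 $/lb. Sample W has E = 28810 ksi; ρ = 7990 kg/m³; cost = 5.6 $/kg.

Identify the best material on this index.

sample C

Convert each candidate to consistent units, then evaluate M:
  sample J: E = 307.9 GPa, ρ = 1860 kg/m³, cost = 476.0 $/kg
  sample B: E = 25.23 GPa, ρ = 1846 kg/m³, cost = 7.930 $/kg
  sample C: E = 72.39 GPa, ρ = 2500 kg/m³, cost = 1.521 $/kg
  sample X: E = 324.0 GPa, ρ = 10200 kg/m³, cost = 30.86 $/kg
  sample L: E = 102.0 GPa, ρ = 8460 kg/m³, cost = 6.834 $/kg
  sample W: E = 198.6 GPa, ρ = 7990 kg/m³, cost = 5.600 $/kg
  sample C: M = 19.0 MN·m per $
  sample W: M = 4.44 MN·m per $
  sample L: M = 1.76 MN·m per $
  sample B: M = 1.72 MN·m per $
  sample X: M = 1.03 MN·m per $
  sample J: M = 0.348 MN·m per $
The maximum is for sample C.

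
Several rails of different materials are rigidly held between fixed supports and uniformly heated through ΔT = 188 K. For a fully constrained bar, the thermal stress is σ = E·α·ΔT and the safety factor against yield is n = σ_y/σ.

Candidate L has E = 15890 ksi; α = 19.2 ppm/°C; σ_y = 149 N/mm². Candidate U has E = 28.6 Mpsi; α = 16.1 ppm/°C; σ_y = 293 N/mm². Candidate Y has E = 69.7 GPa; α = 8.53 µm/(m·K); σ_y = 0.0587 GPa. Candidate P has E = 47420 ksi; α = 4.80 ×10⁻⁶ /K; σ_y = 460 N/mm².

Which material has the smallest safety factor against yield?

Converting E to GPa, α to ×10⁻⁶/K, σ_y to MPa, then σ and n for each:
  candidate L: E = 109.6, α = 19.2, σ_y = 149.0 → σ = 395 MPa, n = 0.377
  candidate U: E = 197.2, α = 16.1, σ_y = 293.0 → σ = 597 MPa, n = 0.491
  candidate Y: E = 69.70, α = 8.53, σ_y = 58.70 → σ = 112 MPa, n = 0.525
  candidate P: E = 326.9, α = 4.80, σ_y = 460.0 → σ = 295 MPa, n = 1.56
Candidate L has the lowest safety factor, n = 0.377.

candidate L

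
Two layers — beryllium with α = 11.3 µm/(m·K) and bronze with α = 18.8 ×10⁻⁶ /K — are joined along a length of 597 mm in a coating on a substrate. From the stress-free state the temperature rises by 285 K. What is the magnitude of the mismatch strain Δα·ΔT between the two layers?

Δα = |11.3 − 18.8|×10⁻⁶/K = 7.50×10⁻⁶/K.
Mismatch strain = Δα·ΔT = 7.50×10⁻⁶ × 285.0 = 2.14×10⁻³.

2.14×10⁻³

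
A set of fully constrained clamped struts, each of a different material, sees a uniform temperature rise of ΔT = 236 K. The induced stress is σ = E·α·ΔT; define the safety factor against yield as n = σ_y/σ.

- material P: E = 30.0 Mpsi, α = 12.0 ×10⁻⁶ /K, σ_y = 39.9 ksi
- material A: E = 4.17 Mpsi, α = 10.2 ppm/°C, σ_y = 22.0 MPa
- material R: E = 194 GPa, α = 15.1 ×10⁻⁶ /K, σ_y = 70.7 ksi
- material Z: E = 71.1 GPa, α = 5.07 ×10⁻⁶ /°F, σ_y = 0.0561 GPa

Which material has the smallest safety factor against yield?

material A

With everything in SI (GPa, ×10⁻⁶/K, MPa):
  material P: E = 206.8, α = 12.0, σ_y = 275.1 → σ = 586 MPa, n = 0.470
  material A: E = 28.75, α = 10.2, σ_y = 22.00 → σ = 69.2 MPa, n = 0.318
  material R: E = 194.0, α = 15.1, σ_y = 487.5 → σ = 691 MPa, n = 0.705
  material Z: E = 71.10, α = 9.13, σ_y = 56.10 → σ = 153 MPa, n = 0.366
The minimum is material A at n = 0.318.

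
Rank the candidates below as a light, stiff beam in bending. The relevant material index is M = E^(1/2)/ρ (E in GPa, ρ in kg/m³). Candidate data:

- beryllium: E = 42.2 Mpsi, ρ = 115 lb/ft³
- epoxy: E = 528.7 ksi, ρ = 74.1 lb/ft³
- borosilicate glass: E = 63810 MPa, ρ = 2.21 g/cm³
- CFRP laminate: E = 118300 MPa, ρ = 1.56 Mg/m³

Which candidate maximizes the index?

beryllium

Normalizing units and computing the index:
  beryllium: E = 291.0 GPa, ρ = 1842 kg/m³
  epoxy: E = 3.645 GPa, ρ = 1187 kg/m³
  borosilicate glass: E = 63.81 GPa, ρ = 2210 kg/m³
  CFRP laminate: E = 118.3 GPa, ρ = 1560 kg/m³
  beryllium: M = 9.26×10⁻³
  CFRP laminate: M = 6.97×10⁻³
  borosilicate glass: M = 3.61×10⁻³
  epoxy: M = 1.61×10⁻³
Beryllium ranks first.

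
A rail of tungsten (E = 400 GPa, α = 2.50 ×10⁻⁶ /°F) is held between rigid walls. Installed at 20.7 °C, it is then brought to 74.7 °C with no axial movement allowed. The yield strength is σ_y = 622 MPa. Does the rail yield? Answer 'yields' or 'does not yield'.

α = 2.50×10⁻⁶/°F × 9/5 = 4.50×10⁻⁶/K.
ΔT = 54.00 K. Constrained thermal stress σ = E·α·ΔT = 400.0×10³ MPa × 4.50×10⁻⁶ × 54.00 = 97.2 MPa (compressive).
Compare to σ_y = 622 MPa: σ < σ_y, so it does not yield.

does not yield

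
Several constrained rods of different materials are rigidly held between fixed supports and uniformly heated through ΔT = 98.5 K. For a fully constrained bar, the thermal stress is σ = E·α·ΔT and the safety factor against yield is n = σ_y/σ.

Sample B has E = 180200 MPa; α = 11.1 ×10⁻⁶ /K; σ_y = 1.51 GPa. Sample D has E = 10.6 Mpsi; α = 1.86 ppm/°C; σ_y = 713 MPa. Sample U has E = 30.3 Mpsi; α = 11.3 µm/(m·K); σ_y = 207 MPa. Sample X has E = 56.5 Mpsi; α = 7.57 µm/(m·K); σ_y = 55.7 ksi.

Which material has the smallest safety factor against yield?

sample U

In consistent units (E in GPa, α in ×10⁻⁶/K, σ_y in MPa):
  sample B: E = 180.2, α = 11.1, σ_y = 1510 → σ = 197 MPa, n = 7.66
  sample D: E = 73.08, α = 1.86, σ_y = 713.0 → σ = 13.4 MPa, n = 53.2
  sample U: E = 208.9, α = 11.3, σ_y = 207.0 → σ = 233 MPa, n = 0.890
  sample X: E = 389.6, α = 7.57, σ_y = 384.0 → σ = 290 MPa, n = 1.32
Sample U has the lowest safety factor, n = 0.890.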